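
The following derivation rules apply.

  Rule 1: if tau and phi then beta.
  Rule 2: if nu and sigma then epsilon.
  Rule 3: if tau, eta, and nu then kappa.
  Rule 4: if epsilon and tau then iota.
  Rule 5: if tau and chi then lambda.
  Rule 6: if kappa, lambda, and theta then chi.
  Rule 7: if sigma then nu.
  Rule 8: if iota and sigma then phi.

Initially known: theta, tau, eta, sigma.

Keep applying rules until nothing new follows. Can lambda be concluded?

lambda would need tau and chi (Rule 5), but chi is never established.

No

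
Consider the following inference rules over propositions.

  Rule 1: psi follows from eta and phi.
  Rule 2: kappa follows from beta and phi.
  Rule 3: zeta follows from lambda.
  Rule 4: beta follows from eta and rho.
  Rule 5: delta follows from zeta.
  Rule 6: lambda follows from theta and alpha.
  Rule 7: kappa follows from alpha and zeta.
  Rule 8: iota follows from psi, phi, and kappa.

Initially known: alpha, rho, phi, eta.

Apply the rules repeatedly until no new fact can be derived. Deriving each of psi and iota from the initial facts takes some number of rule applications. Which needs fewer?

psi: eta and phi hold, so psi follows (Rule 1). [1 rule application]
iota: From eta and rho, Rule 4 gives beta. eta and phi hold, so psi follows (Rule 1). beta and phi hold, so kappa follows (Rule 2). From psi, phi, and kappa, Rule 8 gives iota. [4 rule applications]
psi needs fewer.

psi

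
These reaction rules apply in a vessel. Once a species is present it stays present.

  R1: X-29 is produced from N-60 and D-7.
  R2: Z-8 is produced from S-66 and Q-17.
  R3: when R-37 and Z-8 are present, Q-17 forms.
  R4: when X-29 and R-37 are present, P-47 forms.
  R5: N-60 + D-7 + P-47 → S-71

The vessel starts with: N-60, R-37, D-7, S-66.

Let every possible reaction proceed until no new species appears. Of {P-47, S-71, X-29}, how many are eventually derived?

3

N-60 and D-7 present → X-29 forms (R1).
X-29 and R-37 present → P-47 forms (R4).
N-60, D-7, and P-47 present → S-71 forms (R5).
P-47: reached.
S-71: reached.
X-29: reached.
All 3 are reached.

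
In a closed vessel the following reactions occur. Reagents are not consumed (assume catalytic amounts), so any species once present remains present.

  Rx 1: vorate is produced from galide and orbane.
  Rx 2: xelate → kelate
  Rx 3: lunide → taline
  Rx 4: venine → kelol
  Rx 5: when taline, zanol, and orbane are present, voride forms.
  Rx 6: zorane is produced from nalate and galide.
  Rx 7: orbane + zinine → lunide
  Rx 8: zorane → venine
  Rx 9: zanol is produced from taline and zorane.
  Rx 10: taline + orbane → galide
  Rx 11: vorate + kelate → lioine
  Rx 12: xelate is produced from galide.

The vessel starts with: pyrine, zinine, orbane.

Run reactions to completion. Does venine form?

No

venine would need zorane (Rx 8), but zorane never forms.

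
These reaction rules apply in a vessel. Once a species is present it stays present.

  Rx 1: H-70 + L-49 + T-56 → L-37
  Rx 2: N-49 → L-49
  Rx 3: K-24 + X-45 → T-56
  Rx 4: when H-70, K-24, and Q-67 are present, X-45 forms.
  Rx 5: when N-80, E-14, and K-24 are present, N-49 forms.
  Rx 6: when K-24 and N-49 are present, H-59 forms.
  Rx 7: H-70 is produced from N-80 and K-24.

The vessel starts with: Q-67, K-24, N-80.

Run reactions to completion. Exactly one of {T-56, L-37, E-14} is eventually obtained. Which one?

T-56

N-80 and K-24 present → H-70 forms (Rx 7).
H-70, K-24, and Q-67 present → X-45 forms (Rx 4).
K-24 and X-45 present → T-56 forms (Rx 3).
No rule produces E-14, and it is not given. L-37 would need H-70, L-49, and T-56 (Rx 1), but L-49 never forms.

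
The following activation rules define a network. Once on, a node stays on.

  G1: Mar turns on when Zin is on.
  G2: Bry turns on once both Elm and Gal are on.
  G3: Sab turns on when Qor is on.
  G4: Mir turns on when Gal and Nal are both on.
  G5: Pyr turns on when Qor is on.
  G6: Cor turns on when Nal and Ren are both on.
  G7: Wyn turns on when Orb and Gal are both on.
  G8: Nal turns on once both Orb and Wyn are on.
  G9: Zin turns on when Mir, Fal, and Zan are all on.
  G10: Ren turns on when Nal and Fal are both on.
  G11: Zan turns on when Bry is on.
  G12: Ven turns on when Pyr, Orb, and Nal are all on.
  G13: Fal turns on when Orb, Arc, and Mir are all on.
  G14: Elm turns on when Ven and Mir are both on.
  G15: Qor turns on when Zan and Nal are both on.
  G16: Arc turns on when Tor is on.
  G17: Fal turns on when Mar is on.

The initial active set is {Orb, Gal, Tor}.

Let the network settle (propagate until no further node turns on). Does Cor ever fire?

Orb and Gal are on, so Wyn turns on (G7).
G16: Tor on → Arc on.
G8: Orb and Wyn on → Nal on.
G4: Gal and Nal on → Mir on.
G13: Orb, Arc, and Mir on → Fal on.
Nal and Fal are on, so Ren turns on (G10).
G6: Nal and Ren on → Cor on.

Yes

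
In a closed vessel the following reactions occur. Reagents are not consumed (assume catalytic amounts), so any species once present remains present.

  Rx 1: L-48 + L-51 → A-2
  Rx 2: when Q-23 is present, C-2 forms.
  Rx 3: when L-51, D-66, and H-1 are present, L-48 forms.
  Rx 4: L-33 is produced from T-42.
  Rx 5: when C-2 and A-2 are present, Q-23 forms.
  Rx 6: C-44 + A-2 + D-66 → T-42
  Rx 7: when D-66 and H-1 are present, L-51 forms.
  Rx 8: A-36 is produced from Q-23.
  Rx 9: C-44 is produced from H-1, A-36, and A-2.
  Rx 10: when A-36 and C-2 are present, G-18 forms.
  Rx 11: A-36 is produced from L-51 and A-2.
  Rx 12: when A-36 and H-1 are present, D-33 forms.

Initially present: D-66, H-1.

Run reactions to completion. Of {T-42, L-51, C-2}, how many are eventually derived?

D-66 and H-1 present → L-51 forms (Rx 7).
L-51, D-66, and H-1 present → L-48 forms (Rx 3).
L-48 and L-51 present → A-2 forms (Rx 1).
L-51 and A-2 present → A-36 forms (Rx 11).
H-1, A-36, and A-2 present → C-44 forms (Rx 9).
C-44, A-2, and D-66 present → T-42 forms (Rx 6).
T-42: reached.
L-51: reached.
C-2 would need Q-23 (Rx 2), but Q-23 never forms.
Reached: T-42 and L-51 — 2 of the 3.

2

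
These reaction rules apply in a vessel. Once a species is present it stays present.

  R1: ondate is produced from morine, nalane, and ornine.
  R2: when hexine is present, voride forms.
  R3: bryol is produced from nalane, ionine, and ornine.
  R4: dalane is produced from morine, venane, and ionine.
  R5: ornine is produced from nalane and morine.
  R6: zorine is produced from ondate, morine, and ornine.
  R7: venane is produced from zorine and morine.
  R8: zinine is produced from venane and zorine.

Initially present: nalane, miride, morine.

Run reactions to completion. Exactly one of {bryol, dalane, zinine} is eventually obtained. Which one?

nalane and morine present → ornine forms (R5).
morine, nalane, and ornine present → ondate forms (R1).
ondate, morine, and ornine present → zorine forms (R6).
zorine and morine present → venane forms (R7).
venane and zorine present → zinine forms (R8).
dalane would need morine, venane, and ionine (R4), but ionine never forms. bryol would need nalane, ionine, and ornine (R3), but ionine never forms.

zinine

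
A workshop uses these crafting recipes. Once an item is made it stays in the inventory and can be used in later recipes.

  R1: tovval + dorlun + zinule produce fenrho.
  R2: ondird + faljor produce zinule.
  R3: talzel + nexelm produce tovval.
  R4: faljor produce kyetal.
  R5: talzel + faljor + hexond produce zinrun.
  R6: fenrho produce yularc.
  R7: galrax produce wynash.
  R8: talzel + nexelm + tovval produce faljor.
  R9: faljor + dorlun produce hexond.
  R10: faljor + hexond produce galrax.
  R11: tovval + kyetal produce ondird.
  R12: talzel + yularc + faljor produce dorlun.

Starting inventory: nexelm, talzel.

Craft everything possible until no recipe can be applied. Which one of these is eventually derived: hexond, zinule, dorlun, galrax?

zinule

Using R3, talzel and nexelm make tovval.
Using R8, talzel, nexelm, and tovval make faljor.
Using R4, faljor makes kyetal.
tovval + kyetal → ondird (R11).
ondird + faljor → zinule (R2).
dorlun would need talzel, yularc, and faljor (R12), but yularc is never obtained. hexond would need faljor and dorlun (R9), but dorlun is never obtained. galrax would need faljor and hexond (R10), but hexond is never obtained.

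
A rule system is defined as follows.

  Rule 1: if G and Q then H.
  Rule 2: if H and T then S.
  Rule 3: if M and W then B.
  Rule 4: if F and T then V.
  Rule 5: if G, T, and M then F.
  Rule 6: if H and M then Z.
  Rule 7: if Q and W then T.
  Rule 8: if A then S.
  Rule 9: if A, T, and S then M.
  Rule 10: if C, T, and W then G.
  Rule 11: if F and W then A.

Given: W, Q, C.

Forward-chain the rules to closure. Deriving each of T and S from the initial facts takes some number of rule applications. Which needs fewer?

T

T: Q and W hold, so T follows (Rule 7). [1 rule application]
S: Q and W hold, so T follows (Rule 7). C, T, and W hold, so G follows (Rule 10). From G and Q, Rule 1 gives H. H and T hold, so S follows (Rule 2). [4 rule applications]
T needs fewer.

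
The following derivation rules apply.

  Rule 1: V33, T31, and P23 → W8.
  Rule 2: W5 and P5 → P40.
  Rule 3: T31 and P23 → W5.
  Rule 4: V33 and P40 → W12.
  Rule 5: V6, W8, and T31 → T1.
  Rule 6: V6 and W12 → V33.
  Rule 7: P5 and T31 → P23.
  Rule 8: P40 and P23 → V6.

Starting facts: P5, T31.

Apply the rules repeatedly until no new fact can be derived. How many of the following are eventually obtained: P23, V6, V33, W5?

3

P5 and T31 hold, so P23 follows (Rule 7).
From T31 and P23, Rule 3 gives W5.
W5 and P5 hold, so P40 follows (Rule 2).
From P40 and P23, Rule 8 gives V6.
P23: reached.
V6: reached.
V33 would need V6 and W12 (Rule 6), but W12 is never established.
W5: reached.
Reached: P23, V6, and W5 — 3 of the 4.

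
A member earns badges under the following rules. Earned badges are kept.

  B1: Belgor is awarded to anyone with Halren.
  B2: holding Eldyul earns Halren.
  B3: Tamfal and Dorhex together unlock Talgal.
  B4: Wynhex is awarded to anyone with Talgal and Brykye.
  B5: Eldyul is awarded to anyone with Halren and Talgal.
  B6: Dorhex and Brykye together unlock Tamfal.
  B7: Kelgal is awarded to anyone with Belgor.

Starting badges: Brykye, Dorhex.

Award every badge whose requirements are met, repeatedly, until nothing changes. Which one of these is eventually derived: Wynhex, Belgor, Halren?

With Dorhex and Brykye, Tamfal is earned (B6).
With Tamfal and Dorhex, Talgal is earned (B3).
With Talgal and Brykye, Wynhex is earned (B4).
Belgor would need Halren (B1), but Halren is never earned. Halren would need Eldyul (B2), but Eldyul is never earned.

Wynhex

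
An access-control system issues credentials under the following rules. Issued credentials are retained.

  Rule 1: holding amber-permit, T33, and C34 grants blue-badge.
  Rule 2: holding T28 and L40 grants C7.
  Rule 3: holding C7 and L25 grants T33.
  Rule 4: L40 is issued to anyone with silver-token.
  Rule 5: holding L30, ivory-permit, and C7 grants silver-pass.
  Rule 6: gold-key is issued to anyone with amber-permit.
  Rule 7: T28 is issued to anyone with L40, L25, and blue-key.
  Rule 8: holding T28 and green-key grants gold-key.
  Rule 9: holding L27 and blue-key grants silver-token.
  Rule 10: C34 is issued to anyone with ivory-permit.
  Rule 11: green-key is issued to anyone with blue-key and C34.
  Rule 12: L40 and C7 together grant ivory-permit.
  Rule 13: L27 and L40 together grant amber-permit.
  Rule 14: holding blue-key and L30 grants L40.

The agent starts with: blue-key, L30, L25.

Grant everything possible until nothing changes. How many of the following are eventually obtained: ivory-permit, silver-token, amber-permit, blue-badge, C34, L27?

2

Holding blue-key and L30 grants L40 (Rule 14).
Holding L40, L25, and blue-key grants T28 (Rule 7).
Holding T28 and L40 grants C7 (Rule 2).
Holding L40 and C7 grants ivory-permit (Rule 12).
Holding ivory-permit grants C34 (Rule 10).
ivory-permit: reached.
silver-token would need L27 and blue-key (Rule 9), but L27 is never granted.
amber-permit would need L27 and L40 (Rule 13), but L27 is never granted.
blue-badge would need amber-permit, T33, and C34 (Rule 1), but amber-permit is never granted.
C34: reached.
No rule produces L27, and it is not given.
Reached: ivory-permit and C34 — 2 of the 6.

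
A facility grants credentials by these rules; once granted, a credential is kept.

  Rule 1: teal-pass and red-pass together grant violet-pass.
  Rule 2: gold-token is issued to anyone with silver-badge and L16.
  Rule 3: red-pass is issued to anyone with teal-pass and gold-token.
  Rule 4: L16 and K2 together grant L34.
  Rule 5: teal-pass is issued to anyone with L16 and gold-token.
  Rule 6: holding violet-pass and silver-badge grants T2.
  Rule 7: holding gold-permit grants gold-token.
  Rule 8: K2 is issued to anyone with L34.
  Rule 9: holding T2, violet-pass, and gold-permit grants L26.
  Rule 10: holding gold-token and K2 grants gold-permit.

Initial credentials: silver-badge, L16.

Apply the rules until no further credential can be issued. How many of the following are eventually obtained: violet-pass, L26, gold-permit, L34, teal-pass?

2

Holding silver-badge and L16 grants gold-token (Rule 2).
Holding L16 and gold-token grants teal-pass (Rule 5).
Holding teal-pass and gold-token grants red-pass (Rule 3).
Holding teal-pass and red-pass grants violet-pass (Rule 1).
violet-pass: reached.
L26 would need T2, violet-pass, and gold-permit (Rule 9), but gold-permit is never granted.
gold-permit would need gold-token and K2 (Rule 10), but K2 is never granted.
L34 would need L16 and K2 (Rule 4), but K2 is never granted.
teal-pass: reached.
Reached: violet-pass and teal-pass — 2 of the 5.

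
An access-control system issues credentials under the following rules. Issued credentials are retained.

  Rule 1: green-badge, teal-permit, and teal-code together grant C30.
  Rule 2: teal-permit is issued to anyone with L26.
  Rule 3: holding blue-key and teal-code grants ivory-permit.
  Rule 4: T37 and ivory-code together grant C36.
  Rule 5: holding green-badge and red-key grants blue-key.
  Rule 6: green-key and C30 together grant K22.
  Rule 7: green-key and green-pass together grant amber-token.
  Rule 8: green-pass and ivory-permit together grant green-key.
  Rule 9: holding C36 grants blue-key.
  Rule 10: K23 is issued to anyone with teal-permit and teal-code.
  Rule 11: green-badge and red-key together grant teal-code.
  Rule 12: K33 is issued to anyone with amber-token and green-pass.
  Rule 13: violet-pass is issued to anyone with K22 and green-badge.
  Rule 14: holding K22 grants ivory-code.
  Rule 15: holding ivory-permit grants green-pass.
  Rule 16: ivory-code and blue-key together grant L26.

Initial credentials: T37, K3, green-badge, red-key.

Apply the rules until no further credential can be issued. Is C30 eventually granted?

No

C30 would need green-badge, teal-permit, and teal-code (Rule 1), but teal-permit is never granted.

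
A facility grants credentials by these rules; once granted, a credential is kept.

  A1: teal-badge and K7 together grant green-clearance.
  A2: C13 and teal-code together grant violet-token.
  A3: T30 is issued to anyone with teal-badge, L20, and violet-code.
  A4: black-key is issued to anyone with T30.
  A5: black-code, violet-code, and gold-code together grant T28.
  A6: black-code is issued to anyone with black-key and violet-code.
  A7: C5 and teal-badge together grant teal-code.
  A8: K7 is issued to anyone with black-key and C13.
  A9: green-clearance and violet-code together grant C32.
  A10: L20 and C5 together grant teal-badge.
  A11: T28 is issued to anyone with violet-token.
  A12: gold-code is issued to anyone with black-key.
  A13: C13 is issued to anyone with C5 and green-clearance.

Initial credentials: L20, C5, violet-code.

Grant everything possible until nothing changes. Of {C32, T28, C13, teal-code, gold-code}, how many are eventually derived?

3

Holding L20 and C5 grants teal-badge (A10).
Holding teal-badge, L20, and violet-code grants T30 (A3).
Holding C5 and teal-badge grants teal-code (A7).
Holding T30 grants black-key (A4).
Holding black-key and violet-code grants black-code (A6).
Holding black-key grants gold-code (A12).
Holding black-code, violet-code, and gold-code grants T28 (A5).
C32 would need green-clearance and violet-code (A9), but green-clearance is never granted.
T28: reached.
C13 would need C5 and green-clearance (A13), but green-clearance is never granted.
teal-code: reached.
gold-code: reached.
Reached: T28, teal-code, and gold-code — 3 of the 5.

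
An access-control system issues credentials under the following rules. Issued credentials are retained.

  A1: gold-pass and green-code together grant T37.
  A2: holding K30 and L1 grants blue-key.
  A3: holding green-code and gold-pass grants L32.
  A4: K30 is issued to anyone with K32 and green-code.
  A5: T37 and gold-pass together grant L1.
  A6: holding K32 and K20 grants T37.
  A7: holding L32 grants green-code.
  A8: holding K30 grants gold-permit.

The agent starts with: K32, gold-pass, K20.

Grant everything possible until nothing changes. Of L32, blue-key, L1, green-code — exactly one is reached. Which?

Holding K32 and K20 grants T37 (A6).
Holding T37 and gold-pass grants L1 (A5).
L32 would need green-code and gold-pass (A3), but green-code is never granted. blue-key would need K30 and L1 (A2), but K30 is never granted. green-code would need L32 (A7), but L32 is never granted.

L1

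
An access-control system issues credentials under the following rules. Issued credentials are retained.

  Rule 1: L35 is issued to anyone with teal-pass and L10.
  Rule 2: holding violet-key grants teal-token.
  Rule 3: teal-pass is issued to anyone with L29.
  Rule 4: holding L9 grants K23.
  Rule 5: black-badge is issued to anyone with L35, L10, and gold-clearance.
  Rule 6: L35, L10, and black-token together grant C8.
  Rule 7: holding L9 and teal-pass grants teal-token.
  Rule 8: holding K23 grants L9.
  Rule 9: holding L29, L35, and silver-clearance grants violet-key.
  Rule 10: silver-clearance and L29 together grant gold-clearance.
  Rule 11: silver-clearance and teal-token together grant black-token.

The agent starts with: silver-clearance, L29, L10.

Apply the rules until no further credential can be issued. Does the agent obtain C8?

Holding L29 grants teal-pass (Rule 3).
Holding teal-pass and L10 grants L35 (Rule 1).
Holding L29, L35, and silver-clearance grants violet-key (Rule 9).
Holding violet-key grants teal-token (Rule 2).
Holding silver-clearance and teal-token grants black-token (Rule 11).
Holding L35, L10, and black-token grants C8 (Rule 6).

Yes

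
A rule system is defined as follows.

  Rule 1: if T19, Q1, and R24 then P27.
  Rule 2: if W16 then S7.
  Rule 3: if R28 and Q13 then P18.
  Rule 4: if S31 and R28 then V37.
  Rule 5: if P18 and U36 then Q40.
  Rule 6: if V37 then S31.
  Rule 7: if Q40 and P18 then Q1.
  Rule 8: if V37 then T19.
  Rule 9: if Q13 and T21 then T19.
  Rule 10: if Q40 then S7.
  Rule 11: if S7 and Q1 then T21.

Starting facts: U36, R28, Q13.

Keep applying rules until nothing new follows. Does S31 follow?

S31 would need V37 (Rule 6), but V37 is never established.

No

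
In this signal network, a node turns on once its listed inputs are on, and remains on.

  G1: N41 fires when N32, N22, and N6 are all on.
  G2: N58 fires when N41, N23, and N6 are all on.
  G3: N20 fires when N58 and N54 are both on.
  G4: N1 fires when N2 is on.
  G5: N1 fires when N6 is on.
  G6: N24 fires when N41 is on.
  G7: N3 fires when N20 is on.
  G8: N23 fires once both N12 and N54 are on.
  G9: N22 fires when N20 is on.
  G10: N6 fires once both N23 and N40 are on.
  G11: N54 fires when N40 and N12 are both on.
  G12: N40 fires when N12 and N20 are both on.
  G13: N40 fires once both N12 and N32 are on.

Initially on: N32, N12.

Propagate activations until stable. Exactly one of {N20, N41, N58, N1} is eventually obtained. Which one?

N1

N12 and N32 are on, so N40 fires (G13).
G11: N40 and N12 on → N54 on.
N12 and N54 are on, so N23 fires (G8).
N23 and N40 are on, so N6 fires (G10).
N6 is on, so N1 fires (G5).
N41 would need N32, N22, and N6 (G1), but N22 never turns on. N58 would need N41, N23, and N6 (G2), but N41 never turns on. N20 would need N58 and N54 (G3), but N58 never turns on.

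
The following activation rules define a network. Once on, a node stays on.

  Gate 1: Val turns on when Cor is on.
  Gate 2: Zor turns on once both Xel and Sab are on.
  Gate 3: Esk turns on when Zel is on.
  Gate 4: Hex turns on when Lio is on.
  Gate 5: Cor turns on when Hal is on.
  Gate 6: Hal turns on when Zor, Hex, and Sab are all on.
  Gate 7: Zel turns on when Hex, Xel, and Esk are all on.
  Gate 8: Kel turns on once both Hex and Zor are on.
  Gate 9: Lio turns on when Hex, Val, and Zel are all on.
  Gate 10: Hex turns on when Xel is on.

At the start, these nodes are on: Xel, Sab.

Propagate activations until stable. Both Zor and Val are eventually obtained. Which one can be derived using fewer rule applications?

Zor: Gate 2: Xel and Sab on → Zor on. [1 rule application]
Val: Gate 2: Xel and Sab on → Zor on. Xel is on, so Hex turns on (Gate 10). Zor, Hex, and Sab are on, so Hal turns on (Gate 6). Gate 5: Hal on → Cor on. Cor is on, so Val turns on (Gate 1). [5 rule applications]
Zor needs fewer.

Zor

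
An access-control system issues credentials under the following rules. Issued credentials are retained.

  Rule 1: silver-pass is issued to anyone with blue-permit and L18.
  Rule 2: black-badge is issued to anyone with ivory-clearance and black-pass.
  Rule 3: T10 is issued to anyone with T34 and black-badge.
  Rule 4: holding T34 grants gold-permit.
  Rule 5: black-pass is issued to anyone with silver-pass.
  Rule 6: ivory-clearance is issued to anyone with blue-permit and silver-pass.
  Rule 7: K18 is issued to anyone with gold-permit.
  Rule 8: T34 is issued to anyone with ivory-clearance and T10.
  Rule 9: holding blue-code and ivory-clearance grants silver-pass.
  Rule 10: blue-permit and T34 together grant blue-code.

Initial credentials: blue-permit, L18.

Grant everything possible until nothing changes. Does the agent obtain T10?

T10 would need T34 and black-badge (Rule 3), but T34 is never granted.

No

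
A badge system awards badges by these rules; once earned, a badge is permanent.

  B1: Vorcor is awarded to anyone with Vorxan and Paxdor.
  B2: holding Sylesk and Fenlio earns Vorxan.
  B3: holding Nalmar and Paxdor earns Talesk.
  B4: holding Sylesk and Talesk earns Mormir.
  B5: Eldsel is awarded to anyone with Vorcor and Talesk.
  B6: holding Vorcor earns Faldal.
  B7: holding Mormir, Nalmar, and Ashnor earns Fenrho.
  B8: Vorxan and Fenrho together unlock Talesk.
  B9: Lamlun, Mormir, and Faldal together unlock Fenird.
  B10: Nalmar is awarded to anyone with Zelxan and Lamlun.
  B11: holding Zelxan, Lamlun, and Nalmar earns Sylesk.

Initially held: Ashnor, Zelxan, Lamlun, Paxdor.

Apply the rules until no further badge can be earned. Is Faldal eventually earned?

No

Faldal would need Vorcor (B6), but Vorcor is never earned.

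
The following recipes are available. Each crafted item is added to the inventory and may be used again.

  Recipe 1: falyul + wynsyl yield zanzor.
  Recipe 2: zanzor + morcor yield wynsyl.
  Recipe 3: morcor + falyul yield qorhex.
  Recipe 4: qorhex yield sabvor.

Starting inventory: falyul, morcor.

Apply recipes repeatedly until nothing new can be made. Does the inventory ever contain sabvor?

Yes

morcor + falyul → qorhex (Recipe 3).
Using Recipe 4, qorhex makes sabvor.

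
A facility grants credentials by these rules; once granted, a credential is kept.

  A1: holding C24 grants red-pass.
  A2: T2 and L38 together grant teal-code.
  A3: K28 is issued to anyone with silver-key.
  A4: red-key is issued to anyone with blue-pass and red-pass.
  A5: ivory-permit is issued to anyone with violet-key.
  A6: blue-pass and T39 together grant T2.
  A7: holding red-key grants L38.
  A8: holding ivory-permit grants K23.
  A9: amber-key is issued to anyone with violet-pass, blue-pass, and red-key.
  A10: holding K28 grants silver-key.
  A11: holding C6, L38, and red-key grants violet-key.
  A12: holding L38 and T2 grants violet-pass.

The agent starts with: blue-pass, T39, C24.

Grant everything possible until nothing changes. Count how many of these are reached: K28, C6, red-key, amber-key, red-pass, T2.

4

Holding C24 grants red-pass (A1).
Holding blue-pass and T39 grants T2 (A6).
Holding blue-pass and red-pass grants red-key (A4).
Holding red-key grants L38 (A7).
Holding L38 and T2 grants violet-pass (A12).
Holding violet-pass, blue-pass, and red-key grants amber-key (A9).
K28 would need silver-key (A3), but silver-key is never granted.
No rule produces C6, and it is not given.
red-key: reached.
amber-key: reached.
red-pass: reached.
T2: reached.
Reached: red-key, amber-key, red-pass, and T2 — 4 of the 6.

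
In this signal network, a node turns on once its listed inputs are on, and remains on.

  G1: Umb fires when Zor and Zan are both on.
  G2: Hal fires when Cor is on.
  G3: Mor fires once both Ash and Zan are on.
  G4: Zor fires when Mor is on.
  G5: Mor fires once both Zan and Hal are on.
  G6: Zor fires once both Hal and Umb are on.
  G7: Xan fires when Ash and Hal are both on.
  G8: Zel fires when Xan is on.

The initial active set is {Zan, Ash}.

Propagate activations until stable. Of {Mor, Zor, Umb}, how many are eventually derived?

Ash and Zan are on, so Mor fires (G3).
Mor is on, so Zor fires (G4).
Zor and Zan are on, so Umb fires (G1).
Mor: reached.
Zor: reached.
Umb: reached.
All 3 are reached.

3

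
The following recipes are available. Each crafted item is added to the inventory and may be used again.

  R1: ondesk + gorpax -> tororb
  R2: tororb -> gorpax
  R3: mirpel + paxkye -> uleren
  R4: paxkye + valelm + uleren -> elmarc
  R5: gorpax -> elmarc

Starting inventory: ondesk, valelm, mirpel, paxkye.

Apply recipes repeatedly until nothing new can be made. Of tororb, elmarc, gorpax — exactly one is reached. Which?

mirpel + paxkye -> uleren (R3).
paxkye + valelm + uleren -> elmarc (R4).
gorpax would need tororb (R2), but tororb is never obtained. tororb would need ondesk and gorpax (R1), but gorpax is never obtained.

elmarc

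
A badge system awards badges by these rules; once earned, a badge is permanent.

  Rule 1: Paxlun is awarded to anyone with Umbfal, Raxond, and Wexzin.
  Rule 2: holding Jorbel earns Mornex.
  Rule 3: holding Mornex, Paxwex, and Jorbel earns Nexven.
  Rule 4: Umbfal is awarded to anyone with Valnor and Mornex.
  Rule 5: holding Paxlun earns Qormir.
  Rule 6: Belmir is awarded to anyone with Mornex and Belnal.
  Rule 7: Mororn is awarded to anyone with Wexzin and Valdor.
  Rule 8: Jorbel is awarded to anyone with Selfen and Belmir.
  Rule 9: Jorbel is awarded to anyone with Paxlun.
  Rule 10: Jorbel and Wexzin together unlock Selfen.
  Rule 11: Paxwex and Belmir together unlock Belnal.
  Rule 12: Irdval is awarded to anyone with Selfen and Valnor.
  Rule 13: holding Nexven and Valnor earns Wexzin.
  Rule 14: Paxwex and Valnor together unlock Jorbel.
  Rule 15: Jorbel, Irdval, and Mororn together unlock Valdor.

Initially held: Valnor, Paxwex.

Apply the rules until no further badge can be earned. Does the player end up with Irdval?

With Paxwex and Valnor, Jorbel is earned (Rule 14).
With Jorbel, Mornex is earned (Rule 2).
With Mornex, Paxwex, and Jorbel, Nexven is earned (Rule 3).
With Nexven and Valnor, Wexzin is earned (Rule 13).
With Jorbel and Wexzin, Selfen is earned (Rule 10).
With Selfen and Valnor, Irdval is earned (Rule 12).

Yes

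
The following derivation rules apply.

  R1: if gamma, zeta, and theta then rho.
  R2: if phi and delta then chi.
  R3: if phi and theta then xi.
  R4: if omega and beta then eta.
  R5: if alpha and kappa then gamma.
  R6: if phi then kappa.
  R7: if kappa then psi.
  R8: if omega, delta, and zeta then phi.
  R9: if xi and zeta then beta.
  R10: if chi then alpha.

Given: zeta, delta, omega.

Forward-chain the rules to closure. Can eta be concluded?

No

eta would need omega and beta (R4), but beta is never established.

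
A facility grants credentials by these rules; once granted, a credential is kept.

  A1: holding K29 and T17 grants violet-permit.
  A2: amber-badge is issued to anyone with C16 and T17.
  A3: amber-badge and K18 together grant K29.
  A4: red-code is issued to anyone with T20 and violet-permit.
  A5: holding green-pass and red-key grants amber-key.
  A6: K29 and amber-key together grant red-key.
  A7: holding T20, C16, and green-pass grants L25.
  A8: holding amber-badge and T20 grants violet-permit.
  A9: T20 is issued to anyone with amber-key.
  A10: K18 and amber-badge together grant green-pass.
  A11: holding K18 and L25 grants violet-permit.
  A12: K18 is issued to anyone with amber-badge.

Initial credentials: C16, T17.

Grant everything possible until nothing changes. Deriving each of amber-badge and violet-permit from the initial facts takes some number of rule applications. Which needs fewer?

amber-badge

amber-badge: Holding C16 and T17 grants amber-badge (A2). [1 rule application]
violet-permit: Holding C16 and T17 grants amber-badge (A2). Holding amber-badge grants K18 (A12). Holding amber-badge and K18 grants K29 (A3). Holding K29 and T17 grants violet-permit (A1). [4 rule applications]
amber-badge needs fewer.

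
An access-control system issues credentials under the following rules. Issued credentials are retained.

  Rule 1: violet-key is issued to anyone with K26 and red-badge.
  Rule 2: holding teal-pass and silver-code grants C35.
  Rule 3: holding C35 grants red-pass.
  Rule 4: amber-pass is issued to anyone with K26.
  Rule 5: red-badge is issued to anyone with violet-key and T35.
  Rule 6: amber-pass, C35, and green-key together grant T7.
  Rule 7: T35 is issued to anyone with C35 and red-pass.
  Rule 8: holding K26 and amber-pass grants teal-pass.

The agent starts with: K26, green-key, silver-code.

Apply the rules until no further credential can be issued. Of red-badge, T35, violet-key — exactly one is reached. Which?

T35

Holding K26 grants amber-pass (Rule 4).
Holding K26 and amber-pass grants teal-pass (Rule 8).
Holding teal-pass and silver-code grants C35 (Rule 2).
Holding C35 grants red-pass (Rule 3).
Holding C35 and red-pass grants T35 (Rule 7).
violet-key would need K26 and red-badge (Rule 1), but red-badge is never granted. red-badge would need violet-key and T35 (Rule 5), but violet-key is never granted.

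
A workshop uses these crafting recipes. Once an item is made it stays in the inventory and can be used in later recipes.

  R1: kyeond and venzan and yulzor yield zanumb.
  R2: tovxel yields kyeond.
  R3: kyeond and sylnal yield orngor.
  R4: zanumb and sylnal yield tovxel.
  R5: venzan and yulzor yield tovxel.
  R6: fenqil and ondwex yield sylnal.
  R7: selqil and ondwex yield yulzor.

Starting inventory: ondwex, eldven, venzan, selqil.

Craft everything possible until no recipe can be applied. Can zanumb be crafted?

Yes

Using R7, selqil and ondwex make yulzor.
venzan and yulzor → tovxel (R5).
Using R2, tovxel makes kyeond.
kyeond and venzan and yulzor → zanumb (R1).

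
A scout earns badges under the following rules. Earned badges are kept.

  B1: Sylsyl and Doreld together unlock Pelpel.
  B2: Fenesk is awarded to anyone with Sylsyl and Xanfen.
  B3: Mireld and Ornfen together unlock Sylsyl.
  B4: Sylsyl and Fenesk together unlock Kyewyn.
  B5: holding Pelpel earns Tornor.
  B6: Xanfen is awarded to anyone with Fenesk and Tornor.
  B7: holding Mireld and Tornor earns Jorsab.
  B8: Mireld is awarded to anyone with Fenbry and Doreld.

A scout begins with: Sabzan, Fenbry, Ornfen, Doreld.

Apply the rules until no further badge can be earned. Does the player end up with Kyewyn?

No

Kyewyn would need Sylsyl and Fenesk (B4), but Fenesk is never earned.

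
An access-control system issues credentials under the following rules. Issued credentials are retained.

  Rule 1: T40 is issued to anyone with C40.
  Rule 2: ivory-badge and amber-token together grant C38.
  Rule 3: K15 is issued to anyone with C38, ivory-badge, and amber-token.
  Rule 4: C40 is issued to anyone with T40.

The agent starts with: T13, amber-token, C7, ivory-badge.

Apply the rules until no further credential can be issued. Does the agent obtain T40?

No

T40 would need C40 (Rule 1), but C40 is never granted.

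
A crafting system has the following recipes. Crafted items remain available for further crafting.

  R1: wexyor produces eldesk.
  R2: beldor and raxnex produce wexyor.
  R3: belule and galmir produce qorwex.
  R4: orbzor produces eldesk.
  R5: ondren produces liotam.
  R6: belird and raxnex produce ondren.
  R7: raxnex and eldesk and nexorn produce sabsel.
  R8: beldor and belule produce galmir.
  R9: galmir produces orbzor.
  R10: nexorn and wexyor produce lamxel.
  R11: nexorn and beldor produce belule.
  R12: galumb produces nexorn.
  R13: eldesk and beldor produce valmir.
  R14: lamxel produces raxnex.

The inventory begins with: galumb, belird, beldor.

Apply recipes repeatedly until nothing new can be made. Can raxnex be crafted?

raxnex would need lamxel (R14), but lamxel is never obtained.

No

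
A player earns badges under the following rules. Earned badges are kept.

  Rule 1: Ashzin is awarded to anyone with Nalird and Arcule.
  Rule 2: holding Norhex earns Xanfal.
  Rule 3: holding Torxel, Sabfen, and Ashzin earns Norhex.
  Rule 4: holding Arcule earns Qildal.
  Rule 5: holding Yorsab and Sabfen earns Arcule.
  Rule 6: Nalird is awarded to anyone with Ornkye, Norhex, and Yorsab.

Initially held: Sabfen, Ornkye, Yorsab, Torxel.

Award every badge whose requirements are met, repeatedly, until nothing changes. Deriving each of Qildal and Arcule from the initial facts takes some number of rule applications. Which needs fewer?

Arcule

Arcule: With Yorsab and Sabfen, Arcule is earned (Rule 5). [1 rule application]
Qildal: With Yorsab and Sabfen, Arcule is earned (Rule 5). With Arcule, Qildal is earned (Rule 4). [2 rule applications]
Arcule needs fewer.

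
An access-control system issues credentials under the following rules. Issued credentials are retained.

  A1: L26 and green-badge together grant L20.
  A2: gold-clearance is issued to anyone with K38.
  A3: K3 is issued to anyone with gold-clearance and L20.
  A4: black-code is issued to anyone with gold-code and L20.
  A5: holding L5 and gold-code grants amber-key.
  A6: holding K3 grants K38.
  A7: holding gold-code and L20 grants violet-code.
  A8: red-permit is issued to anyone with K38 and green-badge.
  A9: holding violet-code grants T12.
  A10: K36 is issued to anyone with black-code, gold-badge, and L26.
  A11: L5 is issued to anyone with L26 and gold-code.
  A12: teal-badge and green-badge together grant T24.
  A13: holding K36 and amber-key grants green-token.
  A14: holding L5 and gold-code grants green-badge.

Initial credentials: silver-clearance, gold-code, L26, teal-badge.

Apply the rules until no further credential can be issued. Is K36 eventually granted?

K36 would need black-code, gold-badge, and L26 (A10), but gold-badge is never granted.

No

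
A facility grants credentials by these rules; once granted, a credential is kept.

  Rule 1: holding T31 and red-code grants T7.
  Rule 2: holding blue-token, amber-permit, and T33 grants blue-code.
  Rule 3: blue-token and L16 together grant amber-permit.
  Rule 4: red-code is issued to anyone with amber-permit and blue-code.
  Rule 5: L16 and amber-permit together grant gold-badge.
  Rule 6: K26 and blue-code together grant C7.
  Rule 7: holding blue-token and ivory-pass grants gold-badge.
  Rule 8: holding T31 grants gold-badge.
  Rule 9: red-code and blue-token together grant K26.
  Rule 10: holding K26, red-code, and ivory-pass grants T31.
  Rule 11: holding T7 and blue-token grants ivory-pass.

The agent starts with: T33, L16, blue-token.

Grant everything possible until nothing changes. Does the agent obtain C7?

Holding blue-token and L16 grants amber-permit (Rule 3).
Holding blue-token, amber-permit, and T33 grants blue-code (Rule 2).
Holding amber-permit and blue-code grants red-code (Rule 4).
Holding red-code and blue-token grants K26 (Rule 9).
Holding K26 and blue-code grants C7 (Rule 6).

Yes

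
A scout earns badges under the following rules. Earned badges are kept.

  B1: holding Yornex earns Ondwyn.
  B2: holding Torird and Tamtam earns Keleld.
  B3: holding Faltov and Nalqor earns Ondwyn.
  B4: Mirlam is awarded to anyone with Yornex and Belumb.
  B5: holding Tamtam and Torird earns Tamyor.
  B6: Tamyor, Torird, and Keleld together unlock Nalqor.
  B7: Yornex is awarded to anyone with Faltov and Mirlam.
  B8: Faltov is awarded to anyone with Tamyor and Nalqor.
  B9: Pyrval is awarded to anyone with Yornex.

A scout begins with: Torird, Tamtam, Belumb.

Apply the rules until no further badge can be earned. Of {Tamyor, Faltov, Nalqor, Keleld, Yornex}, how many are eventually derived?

With Tamtam and Torird, Tamyor is earned (B5).
With Torird and Tamtam, Keleld is earned (B2).
With Tamyor, Torird, and Keleld, Nalqor is earned (B6).
With Tamyor and Nalqor, Faltov is earned (B8).
Tamyor: reached.
Faltov: reached.
Nalqor: reached.
Keleld: reached.
Yornex would need Faltov and Mirlam (B7), but Mirlam is never earned.
Reached: Tamyor, Faltov, Nalqor, and Keleld — 4 of the 5.

4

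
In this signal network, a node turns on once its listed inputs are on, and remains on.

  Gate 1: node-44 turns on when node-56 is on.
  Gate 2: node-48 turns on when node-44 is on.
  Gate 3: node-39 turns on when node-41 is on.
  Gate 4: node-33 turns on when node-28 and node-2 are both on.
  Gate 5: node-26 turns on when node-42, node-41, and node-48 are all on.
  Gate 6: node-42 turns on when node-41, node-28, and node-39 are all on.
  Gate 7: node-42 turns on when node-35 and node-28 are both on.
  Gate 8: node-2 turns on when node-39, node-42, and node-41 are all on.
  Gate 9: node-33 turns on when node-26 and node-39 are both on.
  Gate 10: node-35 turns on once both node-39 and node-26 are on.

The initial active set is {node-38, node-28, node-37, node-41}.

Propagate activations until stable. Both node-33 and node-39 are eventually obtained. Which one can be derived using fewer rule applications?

node-39: node-41 is on, so node-39 turns on (Gate 3). [1 rule application]
node-33: node-41 is on, so node-39 turns on (Gate 3). node-41, node-28, and node-39 are on, so node-42 turns on (Gate 6). node-39, node-42, and node-41 are on, so node-2 turns on (Gate 8). node-28 and node-2 are on, so node-33 turns on (Gate 4). [4 rule applications]
node-39 needs fewer.

node-39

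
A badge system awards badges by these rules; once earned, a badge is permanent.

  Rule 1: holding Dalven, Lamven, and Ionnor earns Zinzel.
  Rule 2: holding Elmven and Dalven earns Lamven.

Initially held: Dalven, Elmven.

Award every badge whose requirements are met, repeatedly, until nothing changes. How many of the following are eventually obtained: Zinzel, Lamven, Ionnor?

1

With Elmven and Dalven, Lamven is earned (Rule 2).
Zinzel would need Dalven, Lamven, and Ionnor (Rule 1), but Ionnor is never earned.
Lamven: reached.
No rule produces Ionnor, and it is not given.
Reached: Lamven — 1 of the 3.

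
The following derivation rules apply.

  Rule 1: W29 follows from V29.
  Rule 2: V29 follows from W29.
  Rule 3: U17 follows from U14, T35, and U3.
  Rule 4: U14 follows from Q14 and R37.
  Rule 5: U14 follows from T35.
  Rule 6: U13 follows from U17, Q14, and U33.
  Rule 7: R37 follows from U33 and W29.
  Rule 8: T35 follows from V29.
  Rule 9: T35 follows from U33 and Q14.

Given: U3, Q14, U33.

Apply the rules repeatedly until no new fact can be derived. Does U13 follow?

U33 and Q14 hold, so T35 follows (Rule 9).
From T35, Rule 5 gives U14.
From U14, T35, and U3, Rule 3 gives U17.
U17, Q14, and U33 hold, so U13 follows (Rule 6).

Yes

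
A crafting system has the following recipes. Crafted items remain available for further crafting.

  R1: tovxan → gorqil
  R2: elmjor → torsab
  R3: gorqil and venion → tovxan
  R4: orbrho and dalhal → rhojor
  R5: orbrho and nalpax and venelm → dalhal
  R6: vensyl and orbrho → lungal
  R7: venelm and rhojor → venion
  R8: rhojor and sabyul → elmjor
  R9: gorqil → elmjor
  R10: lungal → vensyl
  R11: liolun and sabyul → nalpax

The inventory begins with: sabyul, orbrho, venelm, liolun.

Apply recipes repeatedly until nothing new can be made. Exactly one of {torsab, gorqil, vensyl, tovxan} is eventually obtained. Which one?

Using R11, liolun and sabyul make nalpax.
orbrho and nalpax and venelm → dalhal (R5).
orbrho and dalhal → rhojor (R4).
Using R8, rhojor and sabyul make elmjor.
Using R2, elmjor makes torsab.
gorqil would need tovxan (R1), but tovxan is never obtained. tovxan would need gorqil and venion (R3), but gorqil is never obtained. vensyl would need lungal (R10), but lungal is never obtained.

torsab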